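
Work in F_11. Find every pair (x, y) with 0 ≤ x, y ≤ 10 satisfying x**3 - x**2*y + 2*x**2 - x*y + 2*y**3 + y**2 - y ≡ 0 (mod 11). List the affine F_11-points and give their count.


Affine F_11-points: {(0, 0), (0, 6), (0, 10), (1, 8), (2, 2), (2, 4), (2, 10), (5, 7), (6, 10), (8, 3), (8, 5), (8, 8), (9, 0), (9, 1), (9, 4)}; count = 15.

For each of the 121 pairs (x, y) ∈ F_11², evaluate f(x, y) mod 11. Record the zeros.
  x = 0: [0↦0, 1↦2, 2↦7, 3↦5, 4↦8, 5↦6, 6↦0, 7↦2, 8↦2, 9↦1, 10↦0]  zeros at y ∈ {0, 6, 10}
  x = 1: [0↦3, 1↦3, 2↦6, 3↦2, 4↦3, 5↦10, 6↦2, 7↦2, 8↦0, 9↦8, 10↦5]  zeros at y ∈ {8}
  x = 2: [0↦5, 1↦1, 2↦0, 3↦3, 4↦0, 5↦3, 6↦2, 7↦9, 8↦3, 9↦7, 10↦0]  zeros at y ∈ {2, 4, 10}
  x = 3: [0↦1, 1↦2, 2↦6, 3↦3, 4↦5, 5↦2, 6↦6, 7↦7, 8↦6, 9↦4, 10↦2]  zeros at y ∈ ∅
  x = 4: [0↦8, 1↦1, 2↦8, 3↦8, 4↦2, 5↦2, 6↦9, 7↦2, 8↦4, 9↦5, 10↦6]  zeros at y ∈ ∅
  x = 5: [0↦10, 1↦4, 2↦1, 3↦2, 4↦8, 5↦9, 6↦6, 7↦0, 8↦3, 9↦5, 10↦7]  zeros at y ∈ {7}
  x = 6: [0↦2, 1↦6, 2↦2, 3↦2, 4↦7, 5↦7, 6↦3, 7↦7, 8↦9, 9↦10, 10↦0]  zeros at y ∈ {10}
  x = 7: [0↦1, 1↦2, 2↦6, 3↦3, 4↦5, 5↦2, 6↦6, 7↦7, 8↦6, 9↦4, 10↦2]  zeros at y ∈ ∅
  x = 8: [0↦2, 1↦9, 2↦8, 3↦0, 4↦8, 5↦0, 6↦10, 7↦6, 8↦0, 9↦4, 10↦8]  zeros at y ∈ {3, 5, 8}
  x = 9: [0↦0, 1↦0, 2↦3, 3↦10, 4↦0, 5↦7, 6↦10, 7↦10, 8↦8, 9↦5, 10↦2]  zeros at y ∈ {0, 1, 4}
  x = 10: [0↦1, 1↦3, 2↦8, 3↦6, 4↦9, 5↦7, 6↦1, 7↦3, 8↦3, 9↦2, 10↦1]  zeros at y ∈ ∅
Collecting zeros: affine points = {(0, 0), (0, 6), (0, 10), (1, 8), (2, 2), (2, 4), (2, 10), (5, 7), (6, 10), (8, 3), (8, 5), (8, 8), (9, 0), (9, 1), (9, 4)}.
Total count |C(F_11)_aff| = 15.


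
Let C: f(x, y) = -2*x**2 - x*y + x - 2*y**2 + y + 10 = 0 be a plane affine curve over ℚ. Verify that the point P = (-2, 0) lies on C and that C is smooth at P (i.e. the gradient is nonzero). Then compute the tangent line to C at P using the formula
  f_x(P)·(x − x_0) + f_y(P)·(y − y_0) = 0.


Tangent line at P: 9*x + 3*y + 18 = 0.

Step 1: f(-2, 0) = 0, so P lies on C.
Step 2: partial derivatives
  f_x(x, y) = -4*x - y + 1, f_y(x, y) = -x - 4*y + 1.
  f_x(P) = 9, f_y(P) = 3 (gradient nonzero, so P is smooth).
Step 3: tangent line at P: 9·(x − -2) + 3·(y − 0) = 0.
Expanding: 9*x + 3*y + 18 = 0.


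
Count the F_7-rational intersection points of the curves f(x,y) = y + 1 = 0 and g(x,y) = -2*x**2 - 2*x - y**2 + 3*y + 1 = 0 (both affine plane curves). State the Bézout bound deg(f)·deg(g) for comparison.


Common zeros: {(1, 6), (5, 6)}; count = 2; Bézout bound = 2.

deg(f) = 1, deg(g) = 2, so Bézout bound = 2.
Scan x ∈ F_7. For each x, list the y ∈ F_7 with f(x, y) ≡ 0 and those with g(x, y) ≡ 0 (mod 7); the common zeros in that column are the intersection.
  x = 0: f ≡ 0 at y ∈ {6}; g ≡ 0 at y ∈ ∅; common: ∅.
  x = 1: f ≡ 0 at y ∈ {6}; g ≡ 0 at y ∈ {4, 6}; common: {6}.
  x = 2: f ≡ 0 at y ∈ {6}; g ≡ 0 at y ∈ {5}; common: ∅.
  x = 3: f ≡ 0 at y ∈ {6}; g ≡ 0 at y ∈ {1, 2}; common: ∅.
  x = 4: f ≡ 0 at y ∈ {6}; g ≡ 0 at y ∈ {5}; common: ∅.
  x = 5: f ≡ 0 at y ∈ {6}; g ≡ 0 at y ∈ {4, 6}; common: {6}.
  x = 6: f ≡ 0 at y ∈ {6}; g ≡ 0 at y ∈ ∅; common: ∅.
Collecting: common zeros = {(1, 6), (5, 6)}, so the count is 2.
Comparison with the Bézout bound: 2 ≤ 2 = deg(f)·deg(g), as expected for curves with no common component (the bound is attained).


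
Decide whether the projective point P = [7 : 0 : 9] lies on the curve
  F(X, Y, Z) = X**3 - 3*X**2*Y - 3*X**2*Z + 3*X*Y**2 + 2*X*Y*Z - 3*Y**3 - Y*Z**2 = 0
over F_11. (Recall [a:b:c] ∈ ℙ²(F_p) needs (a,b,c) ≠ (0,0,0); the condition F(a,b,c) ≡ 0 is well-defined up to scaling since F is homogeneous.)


F(7,0,9) ≡ 10 (mod 11); P is NOT on the curve.

Evaluate F(7, 0, 9) term-by-term (mod 11).
  X**3 ↦ 1·343·1·1 = 343
  -3*X**2*Y ↦ -3·49·0·1 = 0
  -3*X**2*Z ↦ -3·49·1·9 = -1323
  3*X*Y**2 ↦ 3·7·0·1 = 0
  2*X*Y*Z ↦ 2·7·0·9 = 0
  -3*Y**3 ↦ -3·1·0·1 = 0
  -Y*Z**2 ↦ -1·1·0·81 = 0
Sum: F(7, 0, 9) = (343) + (0) + (-1323) + (0) + (0) + (0) + (0) = -980.
Reducing mod 11: -980 ≡ 10 (mod 11).
Since F(a, b, c) ≡ 10 ≠ 0 (mod 11), P does NOT lie on the curve.


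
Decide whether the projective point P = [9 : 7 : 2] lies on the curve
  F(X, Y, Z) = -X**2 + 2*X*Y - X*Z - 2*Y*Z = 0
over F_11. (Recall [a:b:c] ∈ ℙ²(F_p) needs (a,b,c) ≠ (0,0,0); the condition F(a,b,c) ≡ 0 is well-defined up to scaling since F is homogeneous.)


F(9,7,2) ≡ 10 (mod 11); P is NOT on the curve.

Evaluate F(9, 7, 2) term-by-term (mod 11).
  -X**2 ↦ -1·81·1·1 = -81
  2*X*Y ↦ 2·9·7·1 = 126
  -X*Z ↦ -1·9·1·2 = -18
  -2*Y*Z ↦ -2·1·7·2 = -28
Sum: F(9, 7, 2) = (-81) + (126) + (-18) + (-28) = -1.
Reducing mod 11: -1 ≡ 10 (mod 11).
Since F(a, b, c) ≡ 10 ≠ 0 (mod 11), P does NOT lie on the curve.


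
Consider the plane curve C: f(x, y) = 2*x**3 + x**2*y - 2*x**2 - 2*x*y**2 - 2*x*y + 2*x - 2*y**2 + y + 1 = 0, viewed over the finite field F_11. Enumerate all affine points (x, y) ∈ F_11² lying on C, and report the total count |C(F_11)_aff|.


Affine F_11-points: {(0, 1), (0, 5), (1, 3), (1, 8), (2, 5), (2, 8), (5, 8), (8, 0), (8, 7), (9, 6), (10, 4)}; count = 11.

For each of the 121 pairs (x, y) ∈ F_11², evaluate f(x, y) mod 11. Record the zeros.
  x = 0: [0↦1, 1↦0, 2↦6, 3↦8, 4↦6, 5↦0, 6↦1, 7↦9, 8↦2, 9↦2, 10↦9]  zeros at y ∈ {1, 5}
  x = 1: [0↦3, 1↦10, 2↦9, 3↦0, 4↦5, 5↦2, 6↦2, 7↦5, 8↦0, 9↦9, 10↦10]  zeros at y ∈ {3, 8}
  x = 2: [0↦2, 1↦8, 2↦2, 3↦6, 4↦9, 5↦0, 6↦1, 7↦1, 8↦0, 9↦9, 10↦6]  zeros at y ∈ {5, 8}
  x = 3: [0↦10, 1↦6, 2↦8, 3↦5, 4↦8, 5↦6, 6↦10, 7↦9, 8↦3, 9↦3, 10↦9]  zeros at y ∈ ∅
  x = 4: [0↦6, 1↦5, 2↦6, 3↦9, 4↦3, 5↦10, 6↦8, 7↦8, 8↦10, 9↦3, 10↦9]  zeros at y ∈ ∅
  x = 5: [0↦2, 1↦6, 2↦8, 3↦8, 4↦6, 5↦2, 6↦7, 7↦10, 8↦0, 9↦10, 10↦7]  zeros at y ∈ {8}
  x = 6: [0↦10, 1↦10, 2↦4, 3↦3, 4↦7, 5↦5, 6↦8, 7↦5, 8↦7, 9↦3, 10↦4]  zeros at y ∈ ∅
  x = 7: [0↦9, 1↦7, 2↦6, 3↦6, 4↦7, 5↦9, 6↦1, 7↦5, 8↦10, 9↦5, 10↦1]  zeros at y ∈ ∅
  x = 8: [0↦0, 1↦9, 2↦4, 3↦7, 4↦7, 5↦4, 6↦9, 7↦0, 8↦10, 9↦6, 10↦10]  zeros at y ∈ {0, 7}
  x = 9: [0↦6, 1↦6, 2↦10, 3↦7, 4↦8, 5↦2, 6↦0, 7↦2, 8↦8, 9↦7, 10↦10]  zeros at y ∈ {6}
  x = 10: [0↦6, 1↦10, 2↦3, 3↦7, 4↦0, 5↦4, 6↦8, 7↦1, 8↦5, 9↦9, 10↦2]  zeros at y ∈ {4}
Collecting zeros: affine points = {(0, 1), (0, 5), (1, 3), (1, 8), (2, 5), (2, 8), (5, 8), (8, 0), (8, 7), (9, 6), (10, 4)}.
Total count |C(F_11)_aff| = 11.


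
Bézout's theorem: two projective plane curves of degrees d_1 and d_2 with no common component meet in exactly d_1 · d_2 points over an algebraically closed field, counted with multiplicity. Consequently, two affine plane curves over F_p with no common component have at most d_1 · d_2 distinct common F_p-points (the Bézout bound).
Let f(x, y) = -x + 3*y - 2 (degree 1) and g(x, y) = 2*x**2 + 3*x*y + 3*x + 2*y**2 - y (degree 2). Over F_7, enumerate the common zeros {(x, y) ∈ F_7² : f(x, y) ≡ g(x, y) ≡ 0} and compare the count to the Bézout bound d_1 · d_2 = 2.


Common zeros: {(3, 4)}; count = 1; Bézout bound = 2.

deg(f) = 1, deg(g) = 2, so Bézout bound = 2.
Scan x ∈ F_7. For each x, list the y ∈ F_7 with f(x, y) ≡ 0 and those with g(x, y) ≡ 0 (mod 7); the common zeros in that column are the intersection.
  x = 0: f ≡ 0 at y ∈ {3}; g ≡ 0 at y ∈ {0, 4}; common: ∅.
  x = 1: f ≡ 0 at y ∈ {1}; g ≡ 0 at y ∈ ∅; common: ∅.
  x = 2: f ≡ 0 at y ∈ {6}; g ≡ 0 at y ∈ {0, 1}; common: ∅.
  x = 3: f ≡ 0 at y ∈ {4}; g ≡ 0 at y ∈ {4, 6}; common: {4}.
  x = 4: f ≡ 0 at y ∈ {2}; g ≡ 0 at y ∈ {6}; common: ∅.
  x = 5: f ≡ 0 at y ∈ {0}; g ≡ 0 at y ∈ ∅; common: ∅.
  x = 6: f ≡ 0 at y ∈ {5}; g ≡ 0 at y ∈ ∅; common: ∅.
Collecting: common zeros = {(3, 4)}, so the count is 1.
Comparison with the Bézout bound: 1 ≤ 2 = deg(f)·deg(g), as expected for curves with no common component (the affine F_7-count falls short of the bound because intersections may lie at infinity, over extension fields, or carry multiplicity).


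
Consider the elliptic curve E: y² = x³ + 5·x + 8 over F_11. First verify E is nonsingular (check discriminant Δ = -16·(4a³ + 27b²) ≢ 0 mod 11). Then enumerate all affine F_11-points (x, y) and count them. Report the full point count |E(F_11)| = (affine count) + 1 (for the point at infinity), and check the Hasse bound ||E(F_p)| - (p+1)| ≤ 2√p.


Affine points = {(1, 5), (1, 6), (2, 2), (2, 9), (4, 2), (4, 9), (5, 2), (5, 9), (6, 1), (6, 10), (7, 1), (7, 10), (9, 1), (9, 10)}; affine count = 14; |E(F_11)| = 15.

Discriminant check: Δ ∝ 4a³ + 27b² = 4·5³ + 27·8² = 4·125 + 27·64 ≡ 6 (mod 11). Nonzero ⇒ E is nonsingular.
For each x ∈ F_11, compute rhs = x³ + 5·x + 8 mod 11, then count y ∈ F_11 with y² ≡ rhs.
  x = 0: rhs = 8, matching y values: none (0 points).
  x = 1: rhs = 3, matching y values: 5, 6 (2 points).
  x = 2: rhs = 4, matching y values: 2, 9 (2 points).
  x = 3: rhs = 6, matching y values: none (0 points).
  x = 4: rhs = 4, matching y values: 2, 9 (2 points).
  x = 5: rhs = 4, matching y values: 2, 9 (2 points).
  x = 6: rhs = 1, matching y values: 1, 10 (2 points).
  x = 7: rhs = 1, matching y values: 1, 10 (2 points).
  x = 8: rhs = 10, matching y values: none (0 points).
  x = 9: rhs = 1, matching y values: 1, 10 (2 points).
  x = 10: rhs = 2, matching y values: none (0 points).
Total affine count: 14.
Full point count |E(F_11)| = 14 + 1 = 15.
Hasse bound: |15 − (11+1)| = |3| = 3 ≤ 2√11 ≈ 6.6332 ✓.


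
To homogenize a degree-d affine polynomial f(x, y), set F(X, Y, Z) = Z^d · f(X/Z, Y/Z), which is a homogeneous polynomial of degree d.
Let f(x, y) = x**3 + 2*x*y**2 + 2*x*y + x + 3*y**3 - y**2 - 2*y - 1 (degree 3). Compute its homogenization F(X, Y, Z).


F(X, Y, Z) = X**3 + 2*X*Y**2 + 2*X*Y*Z + X*Z**2 + 3*Y**3 - Y**2*Z - 2*Y*Z**2 - Z**3

deg(f) = 3.
Substitute x = X/Z, y = Y/Z into f, then multiply by Z^3.
  monomial 1·x^3·y^0 ↦ 1·X^3·Y^0·Z^0.
  monomial 2·x^1·y^2 ↦ 2·X^1·Y^2·Z^0.
  monomial 2·x^1·y^1 ↦ 2·X^1·Y^1·Z^1.
  monomial 1·x^1·y^0 ↦ 1·X^1·Y^0·Z^2.
  monomial 3·x^0·y^3 ↦ 3·X^0·Y^3·Z^0.
  monomial -1·x^0·y^2 ↦ -1·X^0·Y^2·Z^1.
  monomial -2·x^0·y^1 ↦ -2·X^0·Y^1·Z^2.
  monomial -1·x^0·y^0 ↦ -1·X^0·Y^0·Z^3.
Collecting: F(X, Y, Z) = X**3 + 2*X*Y**2 + 2*X*Y*Z + X*Z**2 + 3*Y**3 - Y**2*Z - 2*Y*Z**2 - Z**3.


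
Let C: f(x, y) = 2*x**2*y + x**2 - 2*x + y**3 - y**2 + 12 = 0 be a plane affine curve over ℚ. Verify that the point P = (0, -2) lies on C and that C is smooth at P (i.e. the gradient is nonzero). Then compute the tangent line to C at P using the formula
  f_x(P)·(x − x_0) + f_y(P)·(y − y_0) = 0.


Tangent line at P: -2*x + 16*y + 32 = 0.

Step 1: f(0, -2) = 0, so P lies on C.
Step 2: partial derivatives
  f_x(x, y) = 4*x*y + 2*x - 2, f_y(x, y) = 2*x**2 + 3*y**2 - 2*y.
  f_x(P) = -2, f_y(P) = 16 (gradient nonzero, so P is smooth).
Step 3: tangent line at P: -2·(x − 0) + 16·(y − -2) = 0.
Expanding: -2*x + 16*y + 32 = 0.


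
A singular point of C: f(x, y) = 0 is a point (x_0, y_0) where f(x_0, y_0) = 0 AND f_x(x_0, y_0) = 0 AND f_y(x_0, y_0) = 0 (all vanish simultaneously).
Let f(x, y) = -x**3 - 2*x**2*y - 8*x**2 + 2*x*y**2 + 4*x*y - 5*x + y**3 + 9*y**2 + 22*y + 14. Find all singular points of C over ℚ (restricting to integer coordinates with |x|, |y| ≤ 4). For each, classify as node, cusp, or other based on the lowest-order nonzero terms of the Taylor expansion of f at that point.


Singular points: {(-1, -2)}; classification: node.

Compute partial derivatives:
  f_x = -3*x**2 - 4*x*y - 16*x + 2*y**2 + 4*y - 5.
  f_y = -2*x**2 + 4*x*y + 4*x + 3*y**2 + 18*y + 22.
Scan x_0 ∈ {−4, ..., 4}. For each x_0, f_y(x_0, y) is a polynomial in y; find its integer roots y ∈ {−4, ..., 4}, then test f_x and f at those candidates.
  x = -4: f_y(-4, y) = 3*y**2 + 2*y - 26; no integer root y with |y| ≤ 4.
  x = -3: f_y(-3, y) = 3*y**2 + 6*y - 8; no integer root y with |y| ≤ 4.
  x = -2: f_y(-2, y) = 3*y**2 + 10*y + 6; no integer root y with |y| ≤ 4.
  x = -1: f_y(-1, y) = 3*y**2 + 14*y + 16; vanishes at y ∈ {-2}. (-1, -2): f_x = 0, f = 0 — SINGULAR.
  x = 0: f_y(0, y) = 3*y**2 + 18*y + 22; no integer root y with |y| ≤ 4.
  x = 1: f_y(1, y) = 3*y**2 + 22*y + 24; no integer root y with |y| ≤ 4.
  x = 2: f_y(2, y) = 3*y**2 + 26*y + 22; no integer root y with |y| ≤ 4.
  x = 3: f_y(3, y) = 3*y**2 + 30*y + 16; no integer root y with |y| ≤ 4.
  x = 4: f_y(4, y) = 3*y**2 + 34*y + 6; no integer root y with |y| ≤ 4.
Only singular point on the grid: (-1, -2).
Classify: substitute x = -1 + u, y = -2 + v and expand: f = -u**3 - 2*u**2*v - u**2 + 2*u*v**2 + v**3 + v**2.
No constant or linear terms (consistent with a singular point). Quadratic part: -u**2 + v**2. Cubic part: -u**3 - 2*u**2*v + 2*u*v**2 + v**3.
The quadratic part v**2 - u**2 = (v − u)(v + u) splits into two distinct linear factors, so there are two distinct tangent lines y − -2 = ±(x − -1) — this is a node (ordinary double point).
Classification: node.


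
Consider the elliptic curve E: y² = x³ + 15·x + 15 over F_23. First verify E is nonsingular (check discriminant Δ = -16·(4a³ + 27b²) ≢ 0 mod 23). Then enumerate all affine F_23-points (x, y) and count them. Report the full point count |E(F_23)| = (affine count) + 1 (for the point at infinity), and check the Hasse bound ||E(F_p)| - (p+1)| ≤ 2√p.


Affine points = {(1, 10), (1, 13), (3, 8), (3, 15), (4, 1), (4, 22), (5, 10), (5, 13), (7, 7), (7, 16), (8, 7), (8, 16), (11, 4), (11, 19), (14, 5), (14, 18), (15, 2), (15, 21), (16, 2), (16, 21), (17, 10), (17, 13), (19, 11), (19, 12), (20, 9), (20, 14), (21, 0)}; affine count = 27; |E(F_23)| = 28.

Discriminant check: Δ ∝ 4a³ + 27b² = 4·15³ + 27·15² = 4·3375 + 27·225 ≡ 2 (mod 23). Nonzero ⇒ E is nonsingular.
For each x ∈ F_23, compute rhs = x³ + 15·x + 15 mod 23, then count y ∈ F_23 with y² ≡ rhs.
  x = 0: rhs = 15, matching y values: none (0 points).
  x = 1: rhs = 8, matching y values: 10, 13 (2 points).
  x = 2: rhs = 7, matching y values: none (0 points).
  x = 3: rhs = 18, matching y values: 8, 15 (2 points).
  x = 4: rhs = 1, matching y values: 1, 22 (2 points).
  x = 5: rhs = 8, matching y values: 10, 13 (2 points).
  x = 6: rhs = 22, matching y values: none (0 points).
  x = 7: rhs = 3, matching y values: 7, 16 (2 points).
  x = 8: rhs = 3, matching y values: 7, 16 (2 points).
  x = 9: rhs = 5, matching y values: none (0 points).
  x = 10: rhs = 15, matching y values: none (0 points).
  x = 11: rhs = 16, matching y values: 4, 19 (2 points).
  x = 12: rhs = 14, matching y values: none (0 points).
  x = 13: rhs = 15, matching y values: none (0 points).
  x = 14: rhs = 2, matching y values: 5, 18 (2 points).
  x = 15: rhs = 4, matching y values: 2, 21 (2 points).
  x = 16: rhs = 4, matching y values: 2, 21 (2 points).
  x = 17: rhs = 8, matching y values: 10, 13 (2 points).
  x = 18: rhs = 22, matching y values: none (0 points).
  x = 19: rhs = 6, matching y values: 11, 12 (2 points).
  x = 20: rhs = 12, matching y values: 9, 14 (2 points).
  x = 21: rhs = 0, matching y values: 0 (1 points).
  x = 22: rhs = 22, matching y values: none (0 points).
Total affine count: 27.
Full point count |E(F_23)| = 27 + 1 = 28.
Hasse bound: |28 − (23+1)| = |4| = 4 ≤ 2√23 ≈ 9.5917 ✓.


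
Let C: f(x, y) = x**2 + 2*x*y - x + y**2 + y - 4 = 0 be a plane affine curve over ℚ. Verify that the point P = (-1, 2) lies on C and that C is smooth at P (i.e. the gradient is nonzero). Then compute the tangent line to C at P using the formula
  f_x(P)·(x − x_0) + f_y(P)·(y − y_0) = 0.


Tangent line at P: x + 3*y - 5 = 0.

Step 1: f(-1, 2) = 0, so P lies on C.
Step 2: partial derivatives
  f_x(x, y) = 2*x + 2*y - 1, f_y(x, y) = 2*x + 2*y + 1.
  f_x(P) = 1, f_y(P) = 3 (gradient nonzero, so P is smooth).
Step 3: tangent line at P: 1·(x − -1) + 3·(y − 2) = 0.
Expanding: x + 3*y - 5 = 0.


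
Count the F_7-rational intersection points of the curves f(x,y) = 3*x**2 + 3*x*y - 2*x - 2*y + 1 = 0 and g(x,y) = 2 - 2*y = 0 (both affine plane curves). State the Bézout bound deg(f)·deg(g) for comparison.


Common zeros: ∅; count = 0; Bézout bound = 2.

deg(f) = 2, deg(g) = 1, so Bézout bound = 2.
Scan x ∈ F_7. For each x, list the y ∈ F_7 with f(x, y) ≡ 0 and those with g(x, y) ≡ 0 (mod 7); the common zeros in that column are the intersection.
  x = 0: f ≡ 0 at y ∈ {4}; g ≡ 0 at y ∈ {1}; common: ∅.
  x = 1: f ≡ 0 at y ∈ {5}; g ≡ 0 at y ∈ {1}; common: ∅.
  x = 2: f ≡ 0 at y ∈ {3}; g ≡ 0 at y ∈ {1}; common: ∅.
  x = 3: f ≡ 0 at y ∈ ∅; g ≡ 0 at y ∈ {1}; common: ∅.
  x = 4: f ≡ 0 at y ∈ {5}; g ≡ 0 at y ∈ {1}; common: ∅.
  x = 5: f ≡ 0 at y ∈ {3}; g ≡ 0 at y ∈ {1}; common: ∅.
  x = 6: f ≡ 0 at y ∈ {4}; g ≡ 0 at y ∈ {1}; common: ∅.
Collecting: common zeros = ∅, so the count is 0.
Comparison with the Bézout bound: 0 ≤ 2 = deg(f)·deg(g), as expected for curves with no common component (the affine F_7-count falls short of the bound because intersections may lie at infinity, over extension fields, or carry multiplicity).


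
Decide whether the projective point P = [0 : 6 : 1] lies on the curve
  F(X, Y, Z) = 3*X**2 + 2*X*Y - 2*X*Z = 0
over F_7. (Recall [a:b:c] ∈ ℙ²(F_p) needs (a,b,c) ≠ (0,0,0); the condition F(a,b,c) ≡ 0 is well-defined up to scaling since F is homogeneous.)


F(0,6,1) ≡ 0 (mod 7); P is on the curve.

Evaluate F(0, 6, 1) term-by-term (mod 7).
  3*X**2 ↦ 3·0·1·1 = 0
  2*X*Y ↦ 2·0·6·1 = 0
  -2*X*Z ↦ -2·0·1·1 = 0
Sum: F(0, 6, 1) = (0) + (0) + (0) = 0.
Reducing mod 7: 0 ≡ 0 (mod 7).
Since F(a, b, c) ≡ 0 (mod 7), P lies on the curve.


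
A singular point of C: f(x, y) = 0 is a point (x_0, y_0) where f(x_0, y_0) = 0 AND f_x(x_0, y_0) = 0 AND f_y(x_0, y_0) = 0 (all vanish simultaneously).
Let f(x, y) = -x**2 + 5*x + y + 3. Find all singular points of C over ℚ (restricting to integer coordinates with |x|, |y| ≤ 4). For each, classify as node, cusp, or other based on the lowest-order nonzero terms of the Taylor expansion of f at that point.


No singular points in the scanned grid; C is smooth there.

Compute partial derivatives:
  f_x = 5 - 2*x.
  f_y = 1.
f_y = 1 is a nonzero constant, so f_y never vanishes: no point (x, y) can satisfy f = f_x = f_y = 0. In particular no (x, y) ∈ {−4, ..., 4}² is singular; the curve is smooth.


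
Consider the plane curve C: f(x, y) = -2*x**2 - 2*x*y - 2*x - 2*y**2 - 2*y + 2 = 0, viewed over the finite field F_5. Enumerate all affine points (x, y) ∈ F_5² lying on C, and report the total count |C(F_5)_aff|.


Affine F_5-points: {(0, 2), (1, 4), (2, 0), (2, 2), (4, 1), (4, 4)}; count = 6.

For each of the 25 pairs (x, y) ∈ F_5², evaluate f(x, y) mod 5. Record the zeros.
  x = 0: [0↦2, 1↦3, 2↦0, 3↦3, 4↦2]  zeros at y ∈ {2}
  x = 1: [0↦3, 1↦2, 2↦2, 3↦3, 4↦0]  zeros at y ∈ {4}
  x = 2: [0↦0, 1↦2, 2↦0, 3↦4, 4↦4]  zeros at y ∈ {0, 2}
  x = 3: [0↦3, 1↦3, 2↦4, 3↦1, 4↦4]  zeros at y ∈ ∅
  x = 4: [0↦2, 1↦0, 2↦4, 3↦4, 4↦0]  zeros at y ∈ {1, 4}
Collecting zeros: affine points = {(0, 2), (1, 4), (2, 0), (2, 2), (4, 1), (4, 4)}.
Total count |C(F_5)_aff| = 6.


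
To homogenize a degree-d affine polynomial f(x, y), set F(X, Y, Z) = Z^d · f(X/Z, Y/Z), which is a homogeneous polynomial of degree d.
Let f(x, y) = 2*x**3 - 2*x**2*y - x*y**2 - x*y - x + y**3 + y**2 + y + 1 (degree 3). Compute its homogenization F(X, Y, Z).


F(X, Y, Z) = 2*X**3 - 2*X**2*Y - X*Y**2 - X*Y*Z - X*Z**2 + Y**3 + Y**2*Z + Y*Z**2 + Z**3

deg(f) = 3.
Substitute x = X/Z, y = Y/Z into f, then multiply by Z^3.
  monomial 2·x^3·y^0 ↦ 2·X^3·Y^0·Z^0.
  monomial -2·x^2·y^1 ↦ -2·X^2·Y^1·Z^0.
  monomial -1·x^1·y^2 ↦ -1·X^1·Y^2·Z^0.
  monomial -1·x^1·y^1 ↦ -1·X^1·Y^1·Z^1.
  monomial -1·x^1·y^0 ↦ -1·X^1·Y^0·Z^2.
  monomial 1·x^0·y^3 ↦ 1·X^0·Y^3·Z^0.
  monomial 1·x^0·y^2 ↦ 1·X^0·Y^2·Z^1.
  monomial 1·x^0·y^1 ↦ 1·X^0·Y^1·Z^2.
  monomial 1·x^0·y^0 ↦ 1·X^0·Y^0·Z^3.
Collecting: F(X, Y, Z) = 2*X**3 - 2*X**2*Y - X*Y**2 - X*Y*Z - X*Z**2 + Y**3 + Y**2*Z + Y*Z**2 + Z**3.


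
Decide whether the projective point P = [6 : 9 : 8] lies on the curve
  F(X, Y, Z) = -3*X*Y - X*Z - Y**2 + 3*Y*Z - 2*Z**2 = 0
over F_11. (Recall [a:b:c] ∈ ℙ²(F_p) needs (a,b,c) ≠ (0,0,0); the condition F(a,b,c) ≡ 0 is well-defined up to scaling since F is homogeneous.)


F(6,9,8) ≡ 6 (mod 11); P is NOT on the curve.

Evaluate F(6, 9, 8) term-by-term (mod 11).
  -3*X*Y ↦ -3·6·9·1 = -162
  -X*Z ↦ -1·6·1·8 = -48
  -Y**2 ↦ -1·1·81·1 = -81
  3*Y*Z ↦ 3·1·9·8 = 216
  -2*Z**2 ↦ -2·1·1·64 = -128
Sum: F(6, 9, 8) = (-162) + (-48) + (-81) + (216) + (-128) = -203.
Reducing mod 11: -203 ≡ 6 (mod 11).
Since F(a, b, c) ≡ 6 ≠ 0 (mod 11), P does NOT lie on the curve.


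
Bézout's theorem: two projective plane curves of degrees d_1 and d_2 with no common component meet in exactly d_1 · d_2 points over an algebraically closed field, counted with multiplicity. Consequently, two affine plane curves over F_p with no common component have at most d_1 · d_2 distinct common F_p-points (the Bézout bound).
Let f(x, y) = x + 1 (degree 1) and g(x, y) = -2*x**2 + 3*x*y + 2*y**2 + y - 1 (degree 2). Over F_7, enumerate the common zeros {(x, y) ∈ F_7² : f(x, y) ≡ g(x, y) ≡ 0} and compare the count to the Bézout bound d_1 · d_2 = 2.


Common zeros: {(6, 4)}; count = 1; Bézout bound = 2.

deg(f) = 1, deg(g) = 2, so Bézout bound = 2.
Scan x ∈ F_7. For each x, list the y ∈ F_7 with f(x, y) ≡ 0 and those with g(x, y) ≡ 0 (mod 7); the common zeros in that column are the intersection.
  x = 0: f ≡ 0 at y ∈ ∅; g ≡ 0 at y ∈ {4, 6}; common: ∅.
  x = 1: f ≡ 0 at y ∈ ∅; g ≡ 0 at y ∈ ∅; common: ∅.
  x = 2: f ≡ 0 at y ∈ ∅; g ≡ 0 at y ∈ {1, 6}; common: ∅.
  x = 3: f ≡ 0 at y ∈ ∅; g ≡ 0 at y ∈ {1}; common: ∅.
  x = 4: f ≡ 0 at y ∈ ∅; g ≡ 0 at y ∈ ∅; common: ∅.
  x = 5: f ≡ 0 at y ∈ ∅; g ≡ 0 at y ∈ ∅; common: ∅.
  x = 6: f ≡ 0 at y ∈ {0, 1, 2, 3, 4, 5, 6}; g ≡ 0 at y ∈ {4}; common: {4}.
Collecting: common zeros = {(6, 4)}, so the count is 1.
Comparison with the Bézout bound: 1 ≤ 2 = deg(f)·deg(g), as expected for curves with no common component (the affine F_7-count falls short of the bound because intersections may lie at infinity, over extension fields, or carry multiplicity).


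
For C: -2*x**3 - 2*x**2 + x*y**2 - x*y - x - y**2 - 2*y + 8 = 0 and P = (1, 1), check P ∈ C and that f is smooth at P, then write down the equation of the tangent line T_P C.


Tangent line at P: -11*x - 3*y + 14 = 0.

Step 1: f(1, 1) = 0, so P lies on C.
Step 2: partial derivatives
  f_x(x, y) = -6*x**2 - 4*x + y**2 - y - 1, f_y(x, y) = 2*x*y - x - 2*y - 2.
  f_x(P) = -11, f_y(P) = -3 (gradient nonzero, so P is smooth).
Step 3: tangent line at P: -11·(x − 1) + -3·(y − 1) = 0.
Expanding: -11*x - 3*y + 14 = 0.


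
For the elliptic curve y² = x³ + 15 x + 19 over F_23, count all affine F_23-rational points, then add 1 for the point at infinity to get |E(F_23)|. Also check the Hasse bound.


Affine points = {(1, 9), (1, 14), (5, 9), (5, 14), (6, 7), (6, 16), (9, 3), (9, 20), (12, 8), (12, 15), (14, 11), (14, 12), (15, 10), (15, 13), (16, 10), (16, 13), (17, 9), (17, 14), (18, 7), (18, 16), (20, 4), (20, 19), (21, 2), (21, 21), (22, 7), (22, 16)}; affine count = 26; |E(F_23)| = 27.

Discriminant check: Δ ∝ 4a³ + 27b² = 4·15³ + 27·19² = 4·3375 + 27·361 ≡ 17 (mod 23). Nonzero ⇒ E is nonsingular.
For each x ∈ F_23, compute rhs = x³ + 15·x + 19 mod 23, then count y ∈ F_23 with y² ≡ rhs.
  x = 0: rhs = 19, matching y values: none (0 points).
  x = 1: rhs = 12, matching y values: 9, 14 (2 points).
  x = 2: rhs = 11, matching y values: none (0 points).
  x = 3: rhs = 22, matching y values: none (0 points).
  x = 4: rhs = 5, matching y values: none (0 points).
  x = 5: rhs = 12, matching y values: 9, 14 (2 points).
  x = 6: rhs = 3, matching y values: 7, 16 (2 points).
  x = 7: rhs = 7, matching y values: none (0 points).
  x = 8: rhs = 7, matching y values: none (0 points).
  x = 9: rhs = 9, matching y values: 3, 20 (2 points).
  x = 10: rhs = 19, matching y values: none (0 points).
  x = 11: rhs = 20, matching y values: none (0 points).
  x = 12: rhs = 18, matching y values: 8, 15 (2 points).
  x = 13: rhs = 19, matching y values: none (0 points).
  x = 14: rhs = 6, matching y values: 11, 12 (2 points).
  x = 15: rhs = 8, matching y values: 10, 13 (2 points).
  x = 16: rhs = 8, matching y values: 10, 13 (2 points).
  x = 17: rhs = 12, matching y values: 9, 14 (2 points).
  x = 18: rhs = 3, matching y values: 7, 16 (2 points).
  x = 19: rhs = 10, matching y values: none (0 points).
  x = 20: rhs = 16, matching y values: 4, 19 (2 points).
  x = 21: rhs = 4, matching y values: 2, 21 (2 points).
  x = 22: rhs = 3, matching y values: 7, 16 (2 points).
Total affine count: 26.
Full point count |E(F_23)| = 26 + 1 = 27.
Hasse bound: |27 − (23+1)| = |3| = 3 ≤ 2√23 ≈ 9.5917 ✓.


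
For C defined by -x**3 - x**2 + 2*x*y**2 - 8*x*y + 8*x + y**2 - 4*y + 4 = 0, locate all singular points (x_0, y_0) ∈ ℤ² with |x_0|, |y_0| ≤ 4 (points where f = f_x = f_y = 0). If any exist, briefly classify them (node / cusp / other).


Singular points: {(0, 2)}; classification: node.

Compute partial derivatives:
  f_x = -3*x**2 - 2*x + 2*y**2 - 8*y + 8.
  f_y = 4*x*y - 8*x + 2*y - 4.
Scan x_0 ∈ {−4, ..., 4}. For each x_0, f_y(x_0, y) is a polynomial in y; find its integer roots y ∈ {−4, ..., 4}, then test f_x and f at those candidates.
  x = -4: f_y(-4, y) = 28 - 14*y; vanishes at y ∈ {2}. (-4, 2): f_x = -40 ≠ 0.
  x = -3: f_y(-3, y) = 20 - 10*y; vanishes at y ∈ {2}. (-3, 2): f_x = -21 ≠ 0.
  x = -2: f_y(-2, y) = 12 - 6*y; vanishes at y ∈ {2}. (-2, 2): f_x = -8 ≠ 0.
  x = -1: f_y(-1, y) = 4 - 2*y; vanishes at y ∈ {2}. (-1, 2): f_x = -1 ≠ 0.
  x = 0: f_y(0, y) = 2*y - 4; vanishes at y ∈ {2}. (0, 2): f_x = 0, f = 0 — SINGULAR.
  x = 1: f_y(1, y) = 6*y - 12; vanishes at y ∈ {2}. (1, 2): f_x = -5 ≠ 0.
  x = 2: f_y(2, y) = 10*y - 20; vanishes at y ∈ {2}. (2, 2): f_x = -16 ≠ 0.
  x = 3: f_y(3, y) = 14*y - 28; vanishes at y ∈ {2}. (3, 2): f_x = -33 ≠ 0.
  x = 4: f_y(4, y) = 18*y - 36; vanishes at y ∈ {2}. (4, 2): f_x = -56 ≠ 0.
Only singular point on the grid: (0, 2).
Classify: substitute x = 0 + u, y = 2 + v and expand: f = -u**3 - u**2 + 2*u*v**2 + v**2.
No constant or linear terms (consistent with a singular point). Quadratic part: -u**2 + v**2. Cubic part: -u**3 + 2*u*v**2.
The quadratic part v**2 - u**2 = (v − u)(v + u) splits into two distinct linear factors, so there are two distinct tangent lines y − 2 = ±(x − 0) — this is a node (ordinary double point).
Classification: node.


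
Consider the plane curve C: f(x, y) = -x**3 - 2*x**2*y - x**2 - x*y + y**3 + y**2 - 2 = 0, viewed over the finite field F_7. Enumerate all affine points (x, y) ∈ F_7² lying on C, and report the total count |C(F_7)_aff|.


Affine F_7-points: {(0, 1), (2, 0), (3, 4), (3, 5), (4, 3), (4, 5)}; count = 6.

For each of the 49 pairs (x, y) ∈ F_7², evaluate f(x, y) mod 7. Record the zeros.
  x = 0: [0↦5, 1↦0, 2↦3, 3↦6, 4↦1, 5↦1, 6↦5]  zeros at y ∈ {1}
  x = 1: [0↦3, 1↦2, 2↦2, 3↦2, 4↦1, 5↦5, 6↦6]  zeros at y ∈ ∅
  x = 2: [0↦0, 1↦6, 2↦6, 3↦6, 4↦5, 5↦2, 6↦3]  zeros at y ∈ {0}
  x = 3: [0↦4, 1↦6, 2↦2, 3↦5, 4↦0, 5↦0, 6↦4]  zeros at y ∈ {4, 5}
  x = 4: [0↦2, 1↦3, 2↦5, 3↦0, 4↦1, 5↦0, 6↦3]  zeros at y ∈ {3, 5}
  x = 5: [0↦2, 1↦5, 2↦2, 3↦6, 4↦2, 5↦3, 6↦1]  zeros at y ∈ ∅
  x = 6: [0↦5, 1↦6, 2↦1, 3↦3, 4↦4, 5↦3, 6↦6]  zeros at y ∈ ∅
Collecting zeros: affine points = {(0, 1), (2, 0), (3, 4), (3, 5), (4, 3), (4, 5)}.
Total count |C(F_7)_aff| = 6.


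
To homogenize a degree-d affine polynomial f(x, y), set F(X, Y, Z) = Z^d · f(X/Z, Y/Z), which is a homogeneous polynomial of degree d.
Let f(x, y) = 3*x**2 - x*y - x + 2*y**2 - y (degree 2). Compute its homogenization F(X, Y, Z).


F(X, Y, Z) = 3*X**2 - X*Y - X*Z + 2*Y**2 - Y*Z

deg(f) = 2.
Substitute x = X/Z, y = Y/Z into f, then multiply by Z^2.
  monomial 3·x^2·y^0 ↦ 3·X^2·Y^0·Z^0.
  monomial -1·x^1·y^1 ↦ -1·X^1·Y^1·Z^0.
  monomial -1·x^1·y^0 ↦ -1·X^1·Y^0·Z^1.
  monomial 2·x^0·y^2 ↦ 2·X^0·Y^2·Z^0.
  monomial -1·x^0·y^1 ↦ -1·X^0·Y^1·Z^1.
Collecting: F(X, Y, Z) = 3*X**2 - X*Y - X*Z + 2*Y**2 - Y*Z.


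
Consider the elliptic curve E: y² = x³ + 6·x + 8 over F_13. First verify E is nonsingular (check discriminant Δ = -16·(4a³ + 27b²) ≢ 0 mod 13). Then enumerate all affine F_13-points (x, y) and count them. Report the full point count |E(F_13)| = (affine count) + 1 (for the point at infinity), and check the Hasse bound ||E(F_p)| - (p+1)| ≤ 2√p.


Affine points = {(3, 1), (3, 12), (6, 0), (7, 4), (7, 9), (8, 3), (8, 10), (11, 1), (11, 12), (12, 1), (12, 12)}; affine count = 11; |E(F_13)| = 12.

Discriminant check: Δ ∝ 4a³ + 27b² = 4·6³ + 27·8² = 4·216 + 27·64 ≡ 5 (mod 13). Nonzero ⇒ E is nonsingular.
For each x ∈ F_13, compute rhs = x³ + 6·x + 8 mod 13, then count y ∈ F_13 with y² ≡ rhs.
  x = 0: rhs = 8, matching y values: none (0 points).
  x = 1: rhs = 2, matching y values: none (0 points).
  x = 2: rhs = 2, matching y values: none (0 points).
  x = 3: rhs = 1, matching y values: 1, 12 (2 points).
  x = 4: rhs = 5, matching y values: none (0 points).
  x = 5: rhs = 7, matching y values: none (0 points).
  x = 6: rhs = 0, matching y values: 0 (1 points).
  x = 7: rhs = 3, matching y values: 4, 9 (2 points).
  x = 8: rhs = 9, matching y values: 3, 10 (2 points).
  x = 9: rhs = 11, matching y values: none (0 points).
  x = 10: rhs = 2, matching y values: none (0 points).
  x = 11: rhs = 1, matching y values: 1, 12 (2 points).
  x = 12: rhs = 1, matching y values: 1, 12 (2 points).
Total affine count: 11.
Full point count |E(F_13)| = 11 + 1 = 12.
Hasse bound: |12 − (13+1)| = |-2| = 2 ≤ 2√13 ≈ 7.2111 ✓.


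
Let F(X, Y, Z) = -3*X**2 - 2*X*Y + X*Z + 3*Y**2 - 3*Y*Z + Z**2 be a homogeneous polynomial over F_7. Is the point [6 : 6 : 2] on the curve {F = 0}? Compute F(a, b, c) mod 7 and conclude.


F(6,6,2) ≡ 6 (mod 7); P is NOT on the curve.

Evaluate F(6, 6, 2) term-by-term (mod 7).
  -3*X**2 ↦ -3·36·1·1 = -108
  -2*X*Y ↦ -2·6·6·1 = -72
  X*Z ↦ 1·6·1·2 = 12
  3*Y**2 ↦ 3·1·36·1 = 108
  -3*Y*Z ↦ -3·1·6·2 = -36
  Z**2 ↦ 1·1·1·4 = 4
Sum: F(6, 6, 2) = (-108) + (-72) + (12) + (108) + (-36) + (4) = -92.
Reducing mod 7: -92 ≡ 6 (mod 7).
Since F(a, b, c) ≡ 6 ≠ 0 (mod 7), P does NOT lie on the curve.


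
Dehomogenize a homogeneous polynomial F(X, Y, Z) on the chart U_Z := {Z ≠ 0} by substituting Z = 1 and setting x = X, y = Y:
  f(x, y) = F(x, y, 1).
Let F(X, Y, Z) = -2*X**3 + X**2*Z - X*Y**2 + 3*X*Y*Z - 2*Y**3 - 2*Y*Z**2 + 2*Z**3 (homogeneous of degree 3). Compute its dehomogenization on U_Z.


f(x, y) = -2*x**3 + x**2 - x*y**2 + 3*x*y - 2*y**3 - 2*y + 2

On U_Z we set Z = 1. Each monomial c·X^i·Y^j·Z^k in F becomes c·x^i·y^j·1^k = c·x^i·y^j.
Substituting Z = 1: F(X, Y, 1) = -2*x**3 + x**2 - x*y**2 + 3*x*y - 2*y**3 - 2*y + 2.
Note: deg(f) ≤ deg(F) = 3; strict inequality happens when F is divisible by Z (lost terms).


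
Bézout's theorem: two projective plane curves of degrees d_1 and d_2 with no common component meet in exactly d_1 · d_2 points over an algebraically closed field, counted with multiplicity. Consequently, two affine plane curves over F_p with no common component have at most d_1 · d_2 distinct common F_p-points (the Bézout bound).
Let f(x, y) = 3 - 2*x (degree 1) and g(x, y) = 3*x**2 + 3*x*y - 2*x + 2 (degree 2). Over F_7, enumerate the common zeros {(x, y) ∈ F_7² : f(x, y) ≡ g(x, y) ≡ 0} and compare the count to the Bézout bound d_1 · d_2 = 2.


Common zeros: {(5, 3)}; count = 1; Bézout bound = 2.

deg(f) = 1, deg(g) = 2, so Bézout bound = 2.
Scan x ∈ F_7. For each x, list the y ∈ F_7 with f(x, y) ≡ 0 and those with g(x, y) ≡ 0 (mod 7); the common zeros in that column are the intersection.
  x = 0: f ≡ 0 at y ∈ ∅; g ≡ 0 at y ∈ ∅; common: ∅.
  x = 1: f ≡ 0 at y ∈ ∅; g ≡ 0 at y ∈ {6}; common: ∅.
  x = 2: f ≡ 0 at y ∈ ∅; g ≡ 0 at y ∈ {3}; common: ∅.
  x = 3: f ≡ 0 at y ∈ ∅; g ≡ 0 at y ∈ {6}; common: ∅.
  x = 4: f ≡ 0 at y ∈ ∅; g ≡ 0 at y ∈ {0}; common: ∅.
  x = 5: f ≡ 0 at y ∈ {0, 1, 2, 3, 4, 5, 6}; g ≡ 0 at y ∈ {3}; common: {3}.
  x = 6: f ≡ 0 at y ∈ ∅; g ≡ 0 at y ∈ {0}; common: ∅.
Collecting: common zeros = {(5, 3)}, so the count is 1.
Comparison with the Bézout bound: 1 ≤ 2 = deg(f)·deg(g), as expected for curves with no common component (the affine F_7-count falls short of the bound because intersections may lie at infinity, over extension fields, or carry multiplicity).


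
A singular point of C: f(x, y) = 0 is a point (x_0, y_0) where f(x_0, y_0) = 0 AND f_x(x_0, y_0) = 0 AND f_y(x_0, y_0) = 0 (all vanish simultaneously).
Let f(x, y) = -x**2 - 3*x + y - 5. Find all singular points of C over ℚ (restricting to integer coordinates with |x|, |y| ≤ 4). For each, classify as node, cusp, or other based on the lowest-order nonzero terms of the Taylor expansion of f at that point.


No singular points in the scanned grid; C is smooth there.

Compute partial derivatives:
  f_x = -2*x - 3.
  f_y = 1.
f_y = 1 is a nonzero constant, so f_y never vanishes: no point (x, y) can satisfy f = f_x = f_y = 0. In particular no (x, y) ∈ {−4, ..., 4}² is singular; the curve is smooth.


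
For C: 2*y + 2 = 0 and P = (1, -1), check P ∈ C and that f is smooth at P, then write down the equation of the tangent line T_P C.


Tangent line at P: 2*y + 2 = 0.

Step 1: f(1, -1) = 0, so P lies on C.
Step 2: partial derivatives
  f_x(x, y) = 0, f_y(x, y) = 2.
  f_x(P) = 0, f_y(P) = 2 (gradient nonzero, so P is smooth).
Step 3: tangent line at P: 0·(x − 1) + 2·(y − -1) = 0.
Expanding: 2*y + 2 = 0.


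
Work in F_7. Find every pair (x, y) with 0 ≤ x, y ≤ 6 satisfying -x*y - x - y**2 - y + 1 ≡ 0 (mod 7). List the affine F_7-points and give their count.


Affine F_7-points: {(1, 0), (1, 5), (3, 1), (3, 2), (6, 3), (6, 4)}; count = 6.

For each of the 49 pairs (x, y) ∈ F_7², evaluate f(x, y) mod 7. Record the zeros.
  x = 0: [0↦1, 1↦6, 2↦2, 3↦3, 4↦2, 5↦6, 6↦1]  zeros at y ∈ ∅
  x = 1: [0↦0, 1↦4, 2↦6, 3↦6, 4↦4, 5↦0, 6↦1]  zeros at y ∈ {0, 5}
  x = 2: [0↦6, 1↦2, 2↦3, 3↦2, 4↦6, 5↦1, 6↦1]  zeros at y ∈ ∅
  x = 3: [0↦5, 1↦0, 2↦0, 3↦5, 4↦1, 5↦2, 6↦1]  zeros at y ∈ {1, 2}
  x = 4: [0↦4, 1↦5, 2↦4, 3↦1, 4↦3, 5↦3, 6↦1]  zeros at y ∈ ∅
  x = 5: [0↦3, 1↦3, 2↦1, 3↦4, 4↦5, 5↦4, 6↦1]  zeros at y ∈ ∅
  x = 6: [0↦2, 1↦1, 2↦5, 3↦0, 4↦0, 5↦5, 6↦1]  zeros at y ∈ {3, 4}
Collecting zeros: affine points = {(1, 0), (1, 5), (3, 1), (3, 2), (6, 3), (6, 4)}.
Total count |C(F_7)_aff| = 6.


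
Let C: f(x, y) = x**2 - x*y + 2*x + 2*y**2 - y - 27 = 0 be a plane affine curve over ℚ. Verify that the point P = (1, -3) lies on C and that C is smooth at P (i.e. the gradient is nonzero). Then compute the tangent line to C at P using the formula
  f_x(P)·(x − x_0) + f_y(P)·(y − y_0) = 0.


Tangent line at P: 7*x - 14*y - 49 = 0.

Step 1: f(1, -3) = 0, so P lies on C.
Step 2: partial derivatives
  f_x(x, y) = 2*x - y + 2, f_y(x, y) = -x + 4*y - 1.
  f_x(P) = 7, f_y(P) = -14 (gradient nonzero, so P is smooth).
Step 3: tangent line at P: 7·(x − 1) + -14·(y − -3) = 0.
Expanding: 7*x - 14*y - 49 = 0.


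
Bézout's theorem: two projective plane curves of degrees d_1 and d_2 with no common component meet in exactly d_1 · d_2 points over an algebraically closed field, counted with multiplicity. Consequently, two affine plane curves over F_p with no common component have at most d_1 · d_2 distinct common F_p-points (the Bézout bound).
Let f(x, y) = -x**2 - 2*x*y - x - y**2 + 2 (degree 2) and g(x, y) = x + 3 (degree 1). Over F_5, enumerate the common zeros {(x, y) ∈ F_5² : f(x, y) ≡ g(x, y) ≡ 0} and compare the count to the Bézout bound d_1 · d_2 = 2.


Common zeros: {(2, 3)}; count = 1; Bézout bound = 2.

deg(f) = 2, deg(g) = 1, so Bézout bound = 2.
Scan x ∈ F_5. For each x, list the y ∈ F_5 with f(x, y) ≡ 0 and those with g(x, y) ≡ 0 (mod 5); the common zeros in that column are the intersection.
  x = 0: f ≡ 0 at y ∈ ∅; g ≡ 0 at y ∈ ∅; common: ∅.
  x = 1: f ≡ 0 at y ∈ {0, 3}; g ≡ 0 at y ∈ ∅; common: ∅.
  x = 2: f ≡ 0 at y ∈ {3}; g ≡ 0 at y ∈ {0, 1, 2, 3, 4}; common: {3}.
  x = 3: f ≡ 0 at y ∈ {0, 4}; g ≡ 0 at y ∈ ∅; common: ∅.
  x = 4: f ≡ 0 at y ∈ ∅; g ≡ 0 at y ∈ ∅; common: ∅.
Collecting: common zeros = {(2, 3)}, so the count is 1.
Comparison with the Bézout bound: 1 ≤ 2 = deg(f)·deg(g), as expected for curves with no common component (the affine F_5-count falls short of the bound because intersections may lie at infinity, over extension fields, or carry multiplicity).


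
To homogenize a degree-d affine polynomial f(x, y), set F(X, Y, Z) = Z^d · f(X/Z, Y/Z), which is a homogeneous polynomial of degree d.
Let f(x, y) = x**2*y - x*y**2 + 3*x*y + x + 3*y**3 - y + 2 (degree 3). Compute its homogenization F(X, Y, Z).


F(X, Y, Z) = X**2*Y - X*Y**2 + 3*X*Y*Z + X*Z**2 + 3*Y**3 - Y*Z**2 + 2*Z**3

deg(f) = 3.
Substitute x = X/Z, y = Y/Z into f, then multiply by Z^3.
  monomial 1·x^2·y^1 ↦ 1·X^2·Y^1·Z^0.
  monomial -1·x^1·y^2 ↦ -1·X^1·Y^2·Z^0.
  monomial 3·x^1·y^1 ↦ 3·X^1·Y^1·Z^1.
  monomial 1·x^1·y^0 ↦ 1·X^1·Y^0·Z^2.
  monomial 3·x^0·y^3 ↦ 3·X^0·Y^3·Z^0.
  monomial -1·x^0·y^1 ↦ -1·X^0·Y^1·Z^2.
  monomial 2·x^0·y^0 ↦ 2·X^0·Y^0·Z^3.
Collecting: F(X, Y, Z) = X**2*Y - X*Y**2 + 3*X*Y*Z + X*Z**2 + 3*Y**3 - Y*Z**2 + 2*Z**3.


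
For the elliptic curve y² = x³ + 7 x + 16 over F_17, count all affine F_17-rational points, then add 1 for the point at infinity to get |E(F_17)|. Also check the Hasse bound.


Affine points = {(0, 4), (0, 13), (2, 2), (2, 15), (3, 8), (3, 9), (6, 6), (6, 11), (7, 0), (9, 3), (9, 14), (10, 7), (10, 10), (11, 8), (11, 9), (12, 3), (12, 14), (13, 3), (13, 14), (14, 6), (14, 11), (16, 5), (16, 12)}; affine count = 23; |E(F_17)| = 24.

Discriminant check: Δ ∝ 4a³ + 27b² = 4·7³ + 27·16² = 4·343 + 27·256 ≡ 5 (mod 17). Nonzero ⇒ E is nonsingular.
For each x ∈ F_17, compute rhs = x³ + 7·x + 16 mod 17, then count y ∈ F_17 with y² ≡ rhs.
  x = 0: rhs = 16, matching y values: 4, 13 (2 points).
  x = 1: rhs = 7, matching y values: none (0 points).
  x = 2: rhs = 4, matching y values: 2, 15 (2 points).
  x = 3: rhs = 13, matching y values: 8, 9 (2 points).
  x = 4: rhs = 6, matching y values: none (0 points).
  x = 5: rhs = 6, matching y values: none (0 points).
  x = 6: rhs = 2, matching y values: 6, 11 (2 points).
  x = 7: rhs = 0, matching y values: 0 (1 points).
  x = 8: rhs = 6, matching y values: none (0 points).
  x = 9: rhs = 9, matching y values: 3, 14 (2 points).
  x = 10: rhs = 15, matching y values: 7, 10 (2 points).
  x = 11: rhs = 13, matching y values: 8, 9 (2 points).
  x = 12: rhs = 9, matching y values: 3, 14 (2 points).
  x = 13: rhs = 9, matching y values: 3, 14 (2 points).
  x = 14: rhs = 2, matching y values: 6, 11 (2 points).
  x = 15: rhs = 11, matching y values: none (0 points).
  x = 16: rhs = 8, matching y values: 5, 12 (2 points).
Total affine count: 23.
Full point count |E(F_17)| = 23 + 1 = 24.
Hasse bound: |24 − (17+1)| = |6| = 6 ≤ 2√17 ≈ 8.2462 ✓.
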